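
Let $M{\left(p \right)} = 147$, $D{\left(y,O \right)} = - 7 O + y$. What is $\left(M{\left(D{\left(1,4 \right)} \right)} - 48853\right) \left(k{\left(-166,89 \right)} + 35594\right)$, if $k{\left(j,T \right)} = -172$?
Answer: $-1725263932$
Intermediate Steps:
$D{\left(y,O \right)} = y - 7 O$
$\left(M{\left(D{\left(1,4 \right)} \right)} - 48853\right) \left(k{\left(-166,89 \right)} + 35594\right) = \left(147 - 48853\right) \left(-172 + 35594\right) = \left(-48706\right) 35422 = -1725263932$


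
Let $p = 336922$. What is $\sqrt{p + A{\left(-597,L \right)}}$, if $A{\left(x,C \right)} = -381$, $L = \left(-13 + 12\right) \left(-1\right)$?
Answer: $\sqrt{336541} \approx 580.12$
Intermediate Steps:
$L = 1$ ($L = \left(-1\right) \left(-1\right) = 1$)
$\sqrt{p + A{\left(-597,L \right)}} = \sqrt{336922 - 381} = \sqrt{336541}$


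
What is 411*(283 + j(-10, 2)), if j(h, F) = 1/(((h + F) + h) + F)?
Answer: 1860597/16 ≈ 1.1629e+5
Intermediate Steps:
j(h, F) = 1/(2*F + 2*h) (j(h, F) = 1/(((F + h) + h) + F) = 1/((F + 2*h) + F) = 1/(2*F + 2*h))
411*(283 + j(-10, 2)) = 411*(283 + 1/(2*(2 - 10))) = 411*(283 + (½)/(-8)) = 411*(283 + (½)*(-⅛)) = 411*(283 - 1/16) = 411*(4527/16) = 1860597/16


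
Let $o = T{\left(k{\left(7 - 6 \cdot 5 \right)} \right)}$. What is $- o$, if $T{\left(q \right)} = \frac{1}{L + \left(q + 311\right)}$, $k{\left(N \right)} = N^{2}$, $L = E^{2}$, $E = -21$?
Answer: $- \frac{1}{1281} \approx -0.00078064$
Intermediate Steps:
$L = 441$ ($L = \left(-21\right)^{2} = 441$)
$T{\left(q \right)} = \frac{1}{752 + q}$ ($T{\left(q \right)} = \frac{1}{441 + \left(q + 311\right)} = \frac{1}{441 + \left(311 + q\right)} = \frac{1}{752 + q}$)
$o = \frac{1}{1281}$ ($o = \frac{1}{752 + \left(7 - 6 \cdot 5\right)^{2}} = \frac{1}{752 + \left(7 - 30\right)^{2}} = \frac{1}{752 + \left(-23\right)^{2}} = \frac{1}{752 + 529} = \frac{1}{1281} \approx 0.00078064$)
$- o = \left(-1\right) \frac{1}{1281} = - \frac{1}{1281}$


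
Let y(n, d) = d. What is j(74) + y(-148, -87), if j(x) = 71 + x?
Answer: 58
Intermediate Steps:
j(74) + y(-148, -87) = (71 + 74) - 87 = 145 - 87 = 58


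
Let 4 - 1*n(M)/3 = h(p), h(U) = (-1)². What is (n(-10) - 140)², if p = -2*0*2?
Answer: 17161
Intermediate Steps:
p = 0 (p = 0*2 = 0)
h(U) = 1
n(M) = 9 (n(M) = 12 - 3*1 = 12 - 3 = 9)
(n(-10) - 140)² = (9 - 140)² = (-131)² = 17161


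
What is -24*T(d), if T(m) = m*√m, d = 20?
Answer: -960*√5 ≈ -2146.6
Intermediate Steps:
T(m) = m^(3/2)
-24*T(d) = -960*√5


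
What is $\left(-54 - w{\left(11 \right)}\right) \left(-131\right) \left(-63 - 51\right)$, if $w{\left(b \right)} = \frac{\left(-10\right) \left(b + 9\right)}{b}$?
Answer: $- \frac{5883996}{11} \approx -5.3491 \cdot 10^{5}$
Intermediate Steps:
$w{\left(b \right)} = \frac{-90 - 10 b}{b}$ ($w{\left(b \right)} = \frac{\left(-10\right) \left(9 + b\right)}{b} = \frac{-90 - 10 b}{b}$)
$\left(-54 - w{\left(11 \right)}\right) \left(-131\right) \left(-63 - 51\right) = \left(-54 - \left(-10 - \frac{90}{11}\right)\right) \left(-131\right) \left(-63 - 51\right) = \left(-54 - \left(-10 - \frac{90}{11}\right)\right) \left(-131\right) \left(-114\right) = \left(-54 - - \frac{200}{11}\right) \left(-131\right) \left(-114\right) = \left(-54 + \frac{200}{11}\right) \left(-131\right) \left(-114\right) = \left(- \frac{394}{11}\right) \left(-131\right) \left(-114\right) = \frac{51614}{11} \left(-114\right) = - \frac{5883996}{11}$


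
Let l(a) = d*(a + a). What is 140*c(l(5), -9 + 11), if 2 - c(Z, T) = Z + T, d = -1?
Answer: 1400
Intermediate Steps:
l(a) = -2*a (l(a) = -(a + a) = -2*a)
c(Z, T) = 2 - T - Z (c(Z, T) = 2 - (Z + T) = 2 - (T + Z) = 2 + (-T - Z) = 2 - T - Z)
140*c(l(5), -9 + 11) = 140*(2 - (-9 + 11) - (-2)*5) = 140*(2 - 1*2 - 1*(-10)) = 140*(2 - 2 + 10) = 140*10 = 1400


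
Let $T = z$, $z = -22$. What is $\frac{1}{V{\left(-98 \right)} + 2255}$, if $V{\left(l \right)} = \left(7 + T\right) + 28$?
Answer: $\frac{1}{2268} \approx 0.00044092$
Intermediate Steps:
$T = -22$
$V{\left(l \right)} = 13$ ($V{\left(l \right)} = \left(7 - 22\right) + 28 = -15 + 28 = 13$)
$\frac{1}{V{\left(-98 \right)} + 2255} = \frac{1}{13 + 2255} = \frac{1}{2268}$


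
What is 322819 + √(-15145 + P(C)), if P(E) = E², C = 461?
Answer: 322819 + 16*√771 ≈ 3.2326e+5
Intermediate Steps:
322819 + √(-15145 + P(C)) = 322819 + √(-15145 + 461²) = 322819 + √(-15145 + 212521) = 322819 + √197376 = 322819 + 16*√771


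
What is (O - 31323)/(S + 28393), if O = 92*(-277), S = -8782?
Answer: -56807/19611 ≈ -2.8967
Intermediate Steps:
O = -25484
(O - 31323)/(S + 28393) = (-25484 - 31323)/(-8782 + 28393) = -56807/19611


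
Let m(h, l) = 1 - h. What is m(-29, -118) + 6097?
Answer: 6127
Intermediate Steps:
m(-29, -118) + 6097 = (1 - 1*(-29)) + 6097 = (1 + 29) + 6097 = 30 + 6097 = 6127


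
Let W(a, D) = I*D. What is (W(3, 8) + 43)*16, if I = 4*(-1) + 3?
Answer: 560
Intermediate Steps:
I = -1 (I = -4 + 3 = -1)
W(a, D) = -D
(W(3, 8) + 43)*16 = (-1*8 + 43)*16 = (-8 + 43)*16 = 35*16 = 560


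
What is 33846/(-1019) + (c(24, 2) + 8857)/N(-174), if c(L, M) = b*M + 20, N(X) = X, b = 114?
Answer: -5055733/59102 ≈ -85.542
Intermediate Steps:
c(L, M) = 20 + 114*M (c(L, M) = 114*M + 20 = 20 + 114*M)
33846/(-1019) + (c(24, 2) + 8857)/N(-174) = 33846/(-1019) + ((20 + 114*2) + 8857)/(-174) = 33846*(-1/1019) + ((20 + 228) + 8857)*(-1/174) = -33846/1019 + (248 + 8857)*(-1/174) = -33846/1019 + 9105*(-1/174) = -33846/1019 - 3035/58 = -5055733/59102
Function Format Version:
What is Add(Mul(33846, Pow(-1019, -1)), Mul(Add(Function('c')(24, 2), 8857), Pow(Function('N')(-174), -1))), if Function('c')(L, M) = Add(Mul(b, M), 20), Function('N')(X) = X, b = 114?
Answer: Rational(-5055733, 59102) ≈ -85.542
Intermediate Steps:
Function('c')(L, M) = Add(20, Mul(114, M)) (Function('c')(L, M) = Add(Mul(114, M), 20) = Add(20, Mul(114, M)))
Add(Mul(33846, Pow(-1019, -1)), Mul(Add(Function('c')(24, 2), 8857), Pow(Function('N')(-174), -1))) = Add(Mul(33846, Pow(-1019, -1)), Mul(Add(Add(20, Mul(114, 2)), 8857), Pow(-174, -1))) = Add(Mul(33846, Rational(-1, 1019)), Mul(Add(Add(20, 228), 8857), Rational(-1, 174))) = Add(Rational(-33846, 1019), Mul(Add(248, 8857), Rational(-1, 174))) = Add(Rational(-33846, 1019), Mul(9105, Rational(-1, 174))) = Add(Rational(-33846, 1019), Rational(-3035, 58)) = Rational(-5055733, 59102)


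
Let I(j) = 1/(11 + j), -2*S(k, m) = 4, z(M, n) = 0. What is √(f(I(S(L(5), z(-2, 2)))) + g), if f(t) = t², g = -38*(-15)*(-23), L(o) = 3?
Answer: I*√1061909/9 ≈ 114.5*I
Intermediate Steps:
S(k, m) = -2 (S(k, m) = -½*4 = -2)
g = -13110 (g = 570*(-23) = -13110)
√(f(I(S(L(5), z(-2, 2)))) + g) = √((1/(11 - 2))² - 13110) = √((1/9)² - 13110) = √((⅑)² - 13110) = √(1/81 - 13110) = √(-1061909/81) = I*√1061909/9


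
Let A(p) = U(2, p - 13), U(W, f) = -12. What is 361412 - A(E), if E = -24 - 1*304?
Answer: 361424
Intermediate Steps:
E = -328 (E = -24 - 304 = -328)
A(p) = -12
361412 - A(E) = 361412 - 1*(-12) = 361412 + 12 = 361424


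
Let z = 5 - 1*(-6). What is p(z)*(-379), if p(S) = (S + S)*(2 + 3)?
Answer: -41690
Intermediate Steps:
z = 11 (z = 5 + 6 = 11)
p(S) = 10*S (p(S) = (2*S)*5 = 10*S)
p(z)*(-379) = (10*11)*(-379) = 110*(-379) = -41690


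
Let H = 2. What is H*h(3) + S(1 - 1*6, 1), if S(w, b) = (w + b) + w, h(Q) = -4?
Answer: -17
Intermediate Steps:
S(w, b) = b + 2*w (S(w, b) = (b + w) + w = b + 2*w)
H*h(3) + S(1 - 1*6, 1) = 2*(-4) + (1 + 2*(1 - 1*6)) = -8 + (1 + 2*(1 - 6)) = -8 + (1 + 2*(-5)) = -8 + (1 - 10) = -8 - 9 = -17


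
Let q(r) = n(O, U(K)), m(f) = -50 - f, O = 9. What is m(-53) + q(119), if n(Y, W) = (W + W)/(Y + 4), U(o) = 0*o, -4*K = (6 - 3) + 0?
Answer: 3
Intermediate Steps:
K = -¾ (K = -((6 - 3) + 0)/4 = -(3 + 0)/4 = -¼*3 = -¾ ≈ -0.75000)
U(o) = 0
n(Y, W) = 2*W/(4 + Y) (n(Y, W) = (2*W)/(4 + Y) = 2*W/(4 + Y))
q(r) = 0 (q(r) = 2*0/(4 + 9) = 2*0/13 = 2*0*(1/13) = 0)
m(-53) + q(119) = (-50 - 1*(-53)) + 0 = (-50 + 53) + 0 = 3 + 0 = 3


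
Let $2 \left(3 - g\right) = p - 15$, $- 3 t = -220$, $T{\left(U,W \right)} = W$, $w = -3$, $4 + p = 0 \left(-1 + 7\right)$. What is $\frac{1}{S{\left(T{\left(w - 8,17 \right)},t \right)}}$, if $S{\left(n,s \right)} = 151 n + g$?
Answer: $\frac{2}{5159} \approx 0.00038767$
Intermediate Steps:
$p = -4$ ($p = -4 + 0 \left(-1 + 7\right) = -4 + 0 \cdot 6 = -4 + 0 = -4$)
$t = \frac{220}{3}$ ($t = \left(- \frac{1}{3}\right) \left(-220\right) = \frac{220}{3} \approx 73.333$)
$g = \frac{25}{2}$ ($g = 3 - \frac{-4 - 15}{2} = 3 - - \frac{19}{2} = 3 + \frac{19}{2} = \frac{25}{2} \approx 12.5$)
$S{\left(n,s \right)} = \frac{25}{2} + 151 n$ ($S{\left(n,s \right)} = 151 n + \frac{25}{2} = \frac{25}{2} + 151 n$)
$\frac{1}{S{\left(T{\left(w - 8,17 \right)},t \right)}} = \frac{1}{\frac{25}{2} + 151 \cdot 17} = \frac{1}{\frac{25}{2} + 2567} = \frac{1}{\frac{5159}{2}} = \frac{2}{5159}$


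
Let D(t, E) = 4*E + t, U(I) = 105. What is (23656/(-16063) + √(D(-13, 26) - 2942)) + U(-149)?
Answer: 1662959/16063 + I*√2851 ≈ 103.53 + 53.395*I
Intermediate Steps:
D(t, E) = t + 4*E
(23656/(-16063) + √(D(-13, 26) - 2942)) + U(-149) = (23656/(-16063) + √((-13 + 4*26) - 2942)) + 105 = (23656*(-1/16063) + √((-13 + 104) - 2942)) + 105 = (-23656/16063 + √(91 - 2942)) + 105 = (-23656/16063 + √(-2851)) + 105 = (-23656/16063 + I*√2851) + 105 = 1662959/16063 + I*√2851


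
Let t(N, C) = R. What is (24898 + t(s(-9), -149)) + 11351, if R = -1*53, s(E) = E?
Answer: 36196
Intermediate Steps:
R = -53
t(N, C) = -53
(24898 + t(s(-9), -149)) + 11351 = (24898 - 53) + 11351 = 24845 + 11351 = 36196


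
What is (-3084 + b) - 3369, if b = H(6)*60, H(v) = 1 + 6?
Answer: -6033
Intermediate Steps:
H(v) = 7
b = 420 (b = 7*60 = 420)
(-3084 + b) - 3369 = (-3084 + 420) - 3369 = -2664 - 3369 = -6033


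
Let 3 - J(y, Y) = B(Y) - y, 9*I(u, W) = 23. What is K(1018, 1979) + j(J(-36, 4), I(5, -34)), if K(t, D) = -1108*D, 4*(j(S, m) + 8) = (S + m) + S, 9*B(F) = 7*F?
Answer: -26313089/12 ≈ -2.1928e+6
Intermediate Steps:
I(u, W) = 23/9 (I(u, W) = (⅑)*23 = 23/9)
B(F) = 7*F/9 (B(F) = (7*F)/9 = 7*F/9)
J(y, Y) = 3 + y - 7*Y/9 (J(y, Y) = 3 - (7*Y/9 - y) = 3 - (-y + 7*Y/9) = 3 + (y - 7*Y/9) = 3 + y - 7*Y/9)
j(S, m) = -8 + S/2 + m/4 (j(S, m) = -8 + ((S + m) + S)/4 = -8 + (m + 2*S)/4 = -8 + (S/2 + m/4) = -8 + S/2 + m/4)
K(1018, 1979) + j(J(-36, 4), I(5, -34)) = -1108*1979 + (-8 + (3 - 36 - 7/9*4)/2 + (¼)*(23/9)) = -2192732 + (-8 + (3 - 36 - 28/9)/2 + 23/36) = -2192732 + (-8 + (½)*(-325/9) + 23/36) = -2192732 + (-8 - 325/18 + 23/36) = -2192732 - 305/12 = -26313089/12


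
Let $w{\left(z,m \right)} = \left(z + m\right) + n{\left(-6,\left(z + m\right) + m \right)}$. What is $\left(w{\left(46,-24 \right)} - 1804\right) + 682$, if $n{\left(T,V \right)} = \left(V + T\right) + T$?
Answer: $-1114$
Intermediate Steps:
$n{\left(T,V \right)} = V + 2 T$ ($n{\left(T,V \right)} = \left(T + V\right) + T = V + 2 T$)
$w{\left(z,m \right)} = -12 + 2 z + 3 m$ ($w{\left(z,m \right)} = \left(z + m\right) + \left(\left(\left(z + m\right) + m\right) + 2 \left(-6\right)\right) = \left(m + z\right) - \left(12 - z - 2 m\right) = \left(m + z\right) + \left(-12 + z + 2 m\right) = -12 + 2 z + 3 m$)
$\left(w{\left(46,-24 \right)} - 1804\right) + 682 = \left(\left(-12 + 2 \cdot 46 + 3 \left(-24\right)\right) - 1804\right) + 682 = \left(\left(-12 + 92 - 72\right) - 1804\right) + 682 = \left(8 - 1804\right) + 682 = -1796 + 682 = -1114$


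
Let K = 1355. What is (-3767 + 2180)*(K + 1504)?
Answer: -4537233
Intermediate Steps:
(-3767 + 2180)*(K + 1504) = (-3767 + 2180)*(1355 + 1504) = -1587*2859 = -4537233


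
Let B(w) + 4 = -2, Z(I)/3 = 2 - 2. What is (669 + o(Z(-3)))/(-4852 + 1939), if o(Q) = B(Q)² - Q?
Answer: -235/971 ≈ -0.24202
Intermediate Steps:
Z(I) = 0 (Z(I) = 3*(2 - 2) = 3*0 = 0)
B(w) = -6 (B(w) = -4 - 2 = -6)
o(Q) = 36 - Q (o(Q) = (-6)² - Q = 36 - Q)
(669 + o(Z(-3)))/(-4852 + 1939) = (669 + (36 - 1*0))/(-4852 + 1939) = (669 + (36 + 0))/(-2913) = (669 + 36)*(-1/2913) = 705*(-1/2913) = -235/971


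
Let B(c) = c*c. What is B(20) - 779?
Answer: -379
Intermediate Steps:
B(c) = c**2
B(20) - 779 = 20**2 - 779 = 400 - 779 = -379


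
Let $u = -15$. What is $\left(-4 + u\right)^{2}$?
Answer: $361$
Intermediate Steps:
$\left(-4 + u\right)^{2} = \left(-4 - 15\right)^{2} = \left(-19\right)^{2} = 361$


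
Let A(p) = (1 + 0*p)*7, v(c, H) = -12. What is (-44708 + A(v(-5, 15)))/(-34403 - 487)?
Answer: 44701/34890 ≈ 1.2812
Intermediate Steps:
A(p) = 7 (A(p) = (1 + 0)*7 = 1*7 = 7)
(-44708 + A(v(-5, 15)))/(-34403 - 487) = (-44708 + 7)/(-34403 - 487) = -44701/(-34890) = -44701*(-1/34890) = 44701/34890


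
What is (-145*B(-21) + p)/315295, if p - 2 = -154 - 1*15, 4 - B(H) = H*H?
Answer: 63198/315295 ≈ 0.20044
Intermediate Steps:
B(H) = 4 - H² (B(H) = 4 - H*H = 4 - H²)
p = -167 (p = 2 + (-154 - 1*15) = 2 + (-154 - 15) = 2 - 169 = -167)
(-145*B(-21) + p)/315295 = (-145*(4 - 1*(-21)²) - 167)/315295 = (-145*(4 - 1*441) - 167)*(1/315295) = (-145*(4 - 441) - 167)*(1/315295) = (-145*(-437) - 167)*(1/315295) = (63365 - 167)*(1/315295) = 63198*(1/315295) = 63198/315295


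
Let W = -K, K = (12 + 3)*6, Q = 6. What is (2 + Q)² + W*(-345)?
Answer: 31114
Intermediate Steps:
K = 90 (K = 15*6 = 90)
W = -90 (W = -1*90 = -90)
(2 + Q)² + W*(-345) = (2 + 6)² - 90*(-345) = 8² + 31050 = 64 + 31050 = 31114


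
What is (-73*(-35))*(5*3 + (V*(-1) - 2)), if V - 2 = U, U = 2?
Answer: 22995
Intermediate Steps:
V = 4 (V = 2 + 2 = 4)
(-73*(-35))*(5*3 + (V*(-1) - 2)) = (-73*(-35))*(5*3 + (4*(-1) - 2)) = 2555*(15 + (-4 - 2)) = 2555*(15 - 6) = 2555*9 = 22995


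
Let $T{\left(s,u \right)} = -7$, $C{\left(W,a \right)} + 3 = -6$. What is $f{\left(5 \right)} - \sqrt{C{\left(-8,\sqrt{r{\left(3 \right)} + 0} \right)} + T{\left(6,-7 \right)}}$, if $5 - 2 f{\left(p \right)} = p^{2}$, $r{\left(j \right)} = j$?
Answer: $-10 - 4 i \approx -10.0 - 4.0 i$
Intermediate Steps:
$C{\left(W,a \right)} = -9$ ($C{\left(W,a \right)} = -3 - 6 = -9$)
$f{\left(p \right)} = \frac{5}{2} - \frac{p^{2}}{2}$
$f{\left(5 \right)} - \sqrt{C{\left(-8,\sqrt{r{\left(3 \right)} + 0} \right)} + T{\left(6,-7 \right)}} = \left(\frac{5}{2} - \frac{5^{2}}{2}\right) - \sqrt{-9 - 7} = \left(\frac{5}{2} - \frac{25}{2}\right) - \sqrt{-16} = \left(\frac{5}{2} - \frac{25}{2}\right) - 4 i = -10 - 4 i$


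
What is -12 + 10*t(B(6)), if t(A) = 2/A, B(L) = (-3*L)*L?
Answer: -329/27 ≈ -12.185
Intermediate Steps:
B(L) = -3*L²
-12 + 10*t(B(6)) = -12 + 10*(2/((-3*6²))) = -12 + 10*(2/((-3*36))) = -12 + 10*(2/(-108)) = -12 + 10*(2*(-1/108)) = -12 + 10*(-1/54) = -12 - 5/27 = -329/27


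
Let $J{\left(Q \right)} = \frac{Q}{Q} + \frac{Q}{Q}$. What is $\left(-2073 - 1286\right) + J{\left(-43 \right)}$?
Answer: $-3357$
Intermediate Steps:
$J{\left(Q \right)} = 2$ ($J{\left(Q \right)} = 1 + 1 = 2$)
$\left(-2073 - 1286\right) + J{\left(-43 \right)} = \left(-2073 - 1286\right) + 2 = -3359 + 2 = -3357$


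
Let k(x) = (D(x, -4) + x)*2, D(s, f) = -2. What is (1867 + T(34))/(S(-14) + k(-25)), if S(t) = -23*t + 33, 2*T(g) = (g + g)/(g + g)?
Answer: 3735/602 ≈ 6.2043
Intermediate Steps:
T(g) = ½ (T(g) = ((g + g)/(g + g))/2 = ((2*g)/((2*g)))/2 = ((2*g)*(1/(2*g)))/2 = (½)*1 = ½)
k(x) = -4 + 2*x (k(x) = (-2 + x)*2 = -4 + 2*x)
S(t) = 33 - 23*t
(1867 + T(34))/(S(-14) + k(-25)) = (1867 + ½)/((33 - 23*(-14)) + (-4 + 2*(-25))) = 3735/(2*((33 + 322) + (-4 - 50))) = 3735/(2*(355 - 54)) = (3735/2)/301 = (3735/2)*(1/301) = 3735/602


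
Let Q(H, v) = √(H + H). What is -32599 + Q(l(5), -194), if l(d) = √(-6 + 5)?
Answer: -32598 + I ≈ -32598.0 + 1.0*I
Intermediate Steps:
l(d) = I (l(d) = √(-1) = I)
Q(H, v) = √2*√H (Q(H, v) = √(2*H) = √2*√H)
-32599 + Q(l(5), -194) = -32599 + √2*√I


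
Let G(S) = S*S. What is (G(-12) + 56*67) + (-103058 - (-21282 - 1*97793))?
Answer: 19913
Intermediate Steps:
G(S) = S²
(G(-12) + 56*67) + (-103058 - (-21282 - 1*97793)) = ((-12)² + 56*67) + (-103058 - (-21282 - 1*97793)) = (144 + 3752) + (-103058 - (-21282 - 97793)) = 3896 + (-103058 - 1*(-119075)) = 3896 + (-103058 + 119075) = 3896 + 16017 = 19913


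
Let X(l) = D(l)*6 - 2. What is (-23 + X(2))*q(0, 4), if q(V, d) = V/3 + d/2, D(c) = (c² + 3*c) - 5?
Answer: 10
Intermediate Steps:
D(c) = -5 + c² + 3*c
q(V, d) = d/2 + V/3 (q(V, d) = V*(⅓) + d*(½) = V/3 + d/2 = d/2 + V/3)
X(l) = -32 + 6*l² + 18*l (X(l) = (-5 + l² + 3*l)*6 - 2 = (-30 + 6*l² + 18*l) - 2 = -32 + 6*l² + 18*l)
(-23 + X(2))*q(0, 4) = (-23 + (-32 + 6*2² + 18*2))*((½)*4 + (⅓)*0) = (-23 + (-32 + 6*4 + 36))*(2 + 0) = (-23 + (-32 + 24 + 36))*2 = (-23 + 28)*2 = 5*2 = 10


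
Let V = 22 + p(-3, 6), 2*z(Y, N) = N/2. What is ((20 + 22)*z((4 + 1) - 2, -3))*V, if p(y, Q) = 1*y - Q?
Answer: -819/2 ≈ -409.50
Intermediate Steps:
p(y, Q) = y - Q
z(Y, N) = N/4 (z(Y, N) = (N/2)/2 = N/4)
V = 13 (V = 22 + (-3 - 1*6) = 22 + (-3 - 6) = 22 - 9 = 13)
((20 + 22)*z((4 + 1) - 2, -3))*V = ((20 + 22)*((¼)*(-3)))*13 = (42*(-¾))*13 = -63/2*13 = -819/2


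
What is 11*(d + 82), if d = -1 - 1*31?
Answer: 550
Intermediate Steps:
d = -32 (d = -1 - 31 = -32)
11*(d + 82) = 11*(-32 + 82) = 11*50 = 550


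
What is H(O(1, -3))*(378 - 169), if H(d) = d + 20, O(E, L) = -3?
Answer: 3553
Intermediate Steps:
H(d) = 20 + d
H(O(1, -3))*(378 - 169) = (20 - 3)*(378 - 169) = 17*209 = 3553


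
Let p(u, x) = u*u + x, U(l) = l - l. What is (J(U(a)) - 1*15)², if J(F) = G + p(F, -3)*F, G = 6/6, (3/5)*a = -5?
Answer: 196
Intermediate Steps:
a = -25/3 (a = (5/3)*(-5) = -25/3 ≈ -8.3333)
U(l) = 0
G = 1 (G = 6*(⅙) = 1)
p(u, x) = x + u² (p(u, x) = u² + x = x + u²)
J(F) = 1 + F*(-3 + F²) (J(F) = 1 + (-3 + F²)*F = 1 + F*(-3 + F²))
(J(U(a)) - 1*15)² = ((1 + 0*(-3 + 0²)) - 1*15)² = ((1 + 0*(-3 + 0)) - 15)² = ((1 + 0*(-3)) - 15)² = ((1 + 0) - 15)² = (1 - 15)² = (-14)² = 196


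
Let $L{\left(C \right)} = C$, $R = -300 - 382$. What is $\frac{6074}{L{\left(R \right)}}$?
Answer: $- \frac{3037}{341} \approx -8.9062$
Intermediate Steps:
$R = -682$ ($R = -300 - 382 = -682$)
$\frac{6074}{L{\left(R \right)}} = \frac{6074}{-682} = 6074 \left(- \frac{1}{682}\right) = - \frac{3037}{341}$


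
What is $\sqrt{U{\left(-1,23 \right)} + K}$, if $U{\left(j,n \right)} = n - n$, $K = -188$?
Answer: $2 i \sqrt{47} \approx 13.711 i$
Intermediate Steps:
$U{\left(j,n \right)} = 0$
$\sqrt{U{\left(-1,23 \right)} + K} = \sqrt{0 - 188} = \sqrt{-188} = 2 i \sqrt{47}$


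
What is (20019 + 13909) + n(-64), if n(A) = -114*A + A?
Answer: 41160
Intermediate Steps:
n(A) = -113*A
(20019 + 13909) + n(-64) = (20019 + 13909) - 113*(-64) = 33928 + 7232 = 41160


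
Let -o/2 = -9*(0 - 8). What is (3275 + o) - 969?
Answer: 2162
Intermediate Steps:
o = -144 (o = -(-18)*(0 - 8) = -(-18)*(-8) = -2*72 = -144)
(3275 + o) - 969 = (3275 - 144) - 969 = 3131 - 969 = 2162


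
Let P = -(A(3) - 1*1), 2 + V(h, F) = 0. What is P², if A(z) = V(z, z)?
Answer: 9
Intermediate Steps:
V(h, F) = -2 (V(h, F) = -2 + 0 = -2)
A(z) = -2
P = 3 (P = -(-2 - 1*1) = -(-2 - 1) = -1*(-3) = 3)
P² = 3² = 9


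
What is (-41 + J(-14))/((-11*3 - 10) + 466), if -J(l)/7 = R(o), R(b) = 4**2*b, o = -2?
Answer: 61/141 ≈ 0.43262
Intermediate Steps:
R(b) = 16*b
J(l) = 224 (J(l) = -112*(-2) = -7*(-32) = 224)
(-41 + J(-14))/((-11*3 - 10) + 466) = (-41 + 224)/((-11*3 - 10) + 466) = 183/((-33 - 10) + 466) = 183/(-43 + 466) = 183/423 = 183*(1/423) = 61/141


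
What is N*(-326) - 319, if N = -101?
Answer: 32607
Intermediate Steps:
N*(-326) - 319 = -101*(-326) - 319 = 32926 - 319 = 32607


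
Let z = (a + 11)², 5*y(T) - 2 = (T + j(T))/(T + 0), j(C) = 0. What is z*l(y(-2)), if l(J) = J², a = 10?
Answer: 3969/25 ≈ 158.76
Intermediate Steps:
y(T) = ⅗ (y(T) = ⅖ + ((T + 0)/(T + 0))/5 = ⅖ + (T/T)/5 = ⅖ + (⅕)*1 = ⅖ + ⅕ = ⅗)
z = 441 (z = (10 + 11)² = 21² = 441)
z*l(y(-2)) = 441*(⅗)² = 441*(9/25) = 3969/25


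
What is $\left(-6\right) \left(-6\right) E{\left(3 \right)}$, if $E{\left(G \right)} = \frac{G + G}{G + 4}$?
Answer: $\frac{216}{7} \approx 30.857$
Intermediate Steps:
$E{\left(G \right)} = \frac{2 G}{4 + G}$
$\left(-6\right) \left(-6\right) E{\left(3 \right)} = \left(-6\right) \left(-6\right) 2 \cdot 3 \frac{1}{4 + 3} = 36 \cdot 2 \cdot 3 \cdot \frac{1}{7} = 36 \cdot \frac{6}{7} = \frac{216}{7}$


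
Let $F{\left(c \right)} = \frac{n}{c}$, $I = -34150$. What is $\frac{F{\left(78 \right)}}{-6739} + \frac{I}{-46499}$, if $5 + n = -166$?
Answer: $\frac{5986208543}{8147275786} \approx 0.73475$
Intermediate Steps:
$n = -171$ ($n = -5 - 166 = -171$)
$F{\left(c \right)} = - \frac{171}{c}$
$\frac{F{\left(78 \right)}}{-6739} + \frac{I}{-46499} = \frac{\left(-171\right) \frac{1}{78}}{-6739} - \frac{34150}{-46499} = \left(-171\right) \frac{1}{78} \left(- \frac{1}{6739}\right) - - \frac{34150}{46499} = \left(- \frac{57}{26}\right) \left(- \frac{1}{6739}\right) + \frac{34150}{46499} = \frac{57}{175214} + \frac{34150}{46499} = \frac{5986208543}{8147275786}$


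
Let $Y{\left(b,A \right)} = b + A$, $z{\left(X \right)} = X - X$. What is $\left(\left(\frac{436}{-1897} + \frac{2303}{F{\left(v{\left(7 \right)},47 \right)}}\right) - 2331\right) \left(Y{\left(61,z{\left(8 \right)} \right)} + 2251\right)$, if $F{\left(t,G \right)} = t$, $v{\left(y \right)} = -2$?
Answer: $- \frac{15274779412}{1897} \approx -8.0521 \cdot 10^{6}$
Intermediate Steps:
$z{\left(X \right)} = 0$
$Y{\left(b,A \right)} = A + b$
$\left(\left(\frac{436}{-1897} + \frac{2303}{F{\left(v{\left(7 \right)},47 \right)}}\right) - 2331\right) \left(Y{\left(61,z{\left(8 \right)} \right)} + 2251\right) = \left(\left(\frac{436}{-1897} + \frac{2303}{-2}\right) - 2331\right) \left(\left(0 + 61\right) + 2251\right) = \left(\left(436 \left(- \frac{1}{1897}\right) + 2303 \left(- \frac{1}{2}\right)\right) - 2331\right) \left(61 + 2251\right) = \left(\left(- \frac{436}{1897} - \frac{2303}{2}\right) - 2331\right) 2312 = \left(- \frac{4369663}{3794} - 2331\right) 2312 = \left(- \frac{13213477}{3794}\right) 2312 = - \frac{15274779412}{1897}$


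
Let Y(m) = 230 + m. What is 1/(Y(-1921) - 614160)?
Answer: -1/615851 ≈ -1.6238e-6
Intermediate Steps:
1/(Y(-1921) - 614160) = 1/((230 - 1921) - 614160) = 1/(-1691 - 614160) = 1/(-615851) = -1/615851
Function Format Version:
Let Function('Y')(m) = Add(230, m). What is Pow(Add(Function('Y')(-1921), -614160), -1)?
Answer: Rational(-1, 615851) ≈ -1.6238e-6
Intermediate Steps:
Pow(Add(Function('Y')(-1921), -614160), -1) = Pow(Add(Add(230, -1921), -614160), -1) = Pow(Add(-1691, -614160), -1) = Pow(-615851, -1) = Rational(-1, 615851)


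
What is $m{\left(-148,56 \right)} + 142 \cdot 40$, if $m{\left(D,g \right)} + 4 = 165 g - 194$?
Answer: $14722$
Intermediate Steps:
$m{\left(D,g \right)} = -198 + 165 g$ ($m{\left(D,g \right)} = -4 + \left(165 g - 194\right) = -4 + \left(-194 + 165 g\right) = -198 + 165 g$)
$m{\left(-148,56 \right)} + 142 \cdot 40 = \left(-198 + 165 \cdot 56\right) + 142 \cdot 40 = \left(-198 + 9240\right) + 5680 = 9042 + 5680 = 14722$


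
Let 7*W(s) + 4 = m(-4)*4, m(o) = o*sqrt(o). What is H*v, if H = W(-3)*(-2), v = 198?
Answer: 1584/7 + 12672*I/7 ≈ 226.29 + 1810.3*I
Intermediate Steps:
m(o) = o**(3/2)
W(s) = -4/7 - 32*I/7 (W(s) = -4/7 + ((-4)**(3/2)*4)/7 = -4/7 + (-8*I*4)/7 = -4/7 + (-32*I)/7 = -4/7 - 32*I/7)
H = 8/7 + 64*I/7 (H = (-4/7 - 32*I/7)*(-2) = 8/7 + 64*I/7 ≈ 1.1429 + 9.1429*I)
H*v = (8/7 + 64*I/7)*198 = 1584/7 + 12672*I/7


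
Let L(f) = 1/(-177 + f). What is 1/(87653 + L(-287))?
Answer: 464/40670991 ≈ 1.1409e-5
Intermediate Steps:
1/(87653 + L(-287)) = 1/(87653 + 1/(-177 - 287)) = 1/(87653 + 1/(-464)) = 1/(87653 - 1/464) = 1/(40670991/464) = 464/40670991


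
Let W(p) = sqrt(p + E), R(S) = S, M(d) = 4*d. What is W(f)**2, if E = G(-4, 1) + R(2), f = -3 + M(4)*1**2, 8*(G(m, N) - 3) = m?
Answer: 35/2 ≈ 17.500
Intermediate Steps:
G(m, N) = 3 + m/8
f = 13 (f = -3 + (4*4)*1**2 = -3 + 16*1 = -3 + 16 = 13)
E = 9/2 (E = (3 + (1/8)*(-4)) + 2 = (3 - 1/2) + 2 = 5/2 + 2 = 9/2 ≈ 4.5000)
W(p) = sqrt(9/2 + p) (W(p) = sqrt(p + 9/2) = sqrt(9/2 + p))
W(f)**2 = (sqrt(18 + 4*13)/2)**2 = (sqrt(18 + 52)/2)**2 = (sqrt(70)/2)**2 = 35/2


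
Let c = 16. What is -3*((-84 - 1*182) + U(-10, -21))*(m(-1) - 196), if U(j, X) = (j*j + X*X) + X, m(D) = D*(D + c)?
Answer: 160782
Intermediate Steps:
m(D) = D*(16 + D) (m(D) = D*(D + 16) = D*(16 + D))
U(j, X) = X + X**2 + j**2 (U(j, X) = (j**2 + X**2) + X = (X**2 + j**2) + X = X + X**2 + j**2)
-3*((-84 - 1*182) + U(-10, -21))*(m(-1) - 196) = -3*((-84 - 1*182) + (-21 + (-21)**2 + (-10)**2))*(-(16 - 1) - 196) = -3*((-84 - 182) + (-21 + 441 + 100))*(-1*15 - 196) = -3*(-266 + 520)*(-15 - 196) = -762*(-211) = -3*(-53594) = 160782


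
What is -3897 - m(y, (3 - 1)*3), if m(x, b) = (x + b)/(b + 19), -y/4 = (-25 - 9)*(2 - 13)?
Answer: -19187/5 ≈ -3837.4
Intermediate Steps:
y = -1496 (y = -4*(-25 - 9)*(2 - 13) = -(-136)*(-11) = -4*374 = -1496)
m(x, b) = (b + x)/(19 + b)
-3897 - m(y, (3 - 1)*3) = -3897 - ((3 - 1)*3 - 1496)/(19 + (3 - 1)*3) = -3897 - (2*3 - 1496)/(19 + 2*3) = -3897 - (6 - 1496)/(19 + 6) = -3897 - (-1490)/25 = -3897 - 1*(-298/5) = -3897 + 298/5 = -19187/5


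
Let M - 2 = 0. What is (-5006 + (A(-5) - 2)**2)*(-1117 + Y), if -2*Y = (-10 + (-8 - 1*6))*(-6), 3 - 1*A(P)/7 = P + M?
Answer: 4049734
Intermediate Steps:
M = 2 (M = 2 + 0 = 2)
A(P) = 7 - 7*P (A(P) = 21 - 7*(P + 2) = 21 - 7*(2 + P) = 21 + (-14 - 7*P) = 7 - 7*P)
Y = -72 (Y = -(-10 + (-8 - 1*6))*(-6)/2 = -(-10 + (-8 - 6))*(-6)/2 = -(-10 - 14)*(-6)/2 = -(-12)*(-6) = -1/2*144 = -72)
(-5006 + (A(-5) - 2)**2)*(-1117 + Y) = (-5006 + ((7 - 7*(-5)) - 2)**2)*(-1117 - 72) = (-5006 + ((7 + 35) - 2)**2)*(-1189) = (-5006 + (42 - 2)**2)*(-1189) = (-5006 + 40**2)*(-1189) = (-5006 + 1600)*(-1189) = -3406*(-1189) = 4049734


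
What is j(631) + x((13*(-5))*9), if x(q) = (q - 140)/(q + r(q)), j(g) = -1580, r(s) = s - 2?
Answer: -1851035/1172 ≈ -1579.4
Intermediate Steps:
r(s) = -2 + s
x(q) = (-140 + q)/(-2 + 2*q) (x(q) = (q - 140)/(q + (-2 + q)) = (-140 + q)/(-2 + 2*q))
j(631) + x((13*(-5))*9) = -1580 + (-140 + (13*(-5))*9)/(2*(-1 + (13*(-5))*9)) = -1580 + (-140 - 65*9)/(2*(-1 - 65*9)) = -1580 + (-140 - 585)/(2*(-1 - 585)) = -1580 + (1/2)*(-725)/(-586) = -1580 + (1/2)*(-1/586)*(-725) = -1580 + 725/1172 = -1851035/1172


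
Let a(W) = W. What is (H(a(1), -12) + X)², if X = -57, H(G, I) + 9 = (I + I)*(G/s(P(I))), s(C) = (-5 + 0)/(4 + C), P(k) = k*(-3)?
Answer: 15876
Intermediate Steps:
P(k) = -3*k
s(C) = -5/(4 + C)
H(G, I) = -9 + 2*G*I*(-⅘ + 3*I/5) (H(G, I) = -9 + (I + I)*(G/((-5/(4 - 3*I)))) = -9 + (2*I)*(G*(-⅘ + 3*I/5)) = -9 + 2*G*I*(-⅘ + 3*I/5))
(H(a(1), -12) + X)² = ((-9 + (⅖)*1*(-12)*(-4 + 3*(-12))) - 57)² = ((-9 + (⅖)*1*(-12)*(-4 - 36)) - 57)² = ((-9 + (⅖)*1*(-12)*(-40)) - 57)² = ((-9 + 192) - 57)² = (183 - 57)² = 126² = 15876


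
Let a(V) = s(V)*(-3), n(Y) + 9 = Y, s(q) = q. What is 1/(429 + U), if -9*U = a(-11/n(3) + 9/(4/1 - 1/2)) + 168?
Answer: 126/51887 ≈ 0.0024284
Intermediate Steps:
n(Y) = -9 + Y
a(V) = -3*V (a(V) = V*(-3) = -3*V)
U = -2167/126 (U = -(-3*(-11/(-9 + 3) + 9/(4/1 - 1/2)) + 168)/9 = -(-3*(-11/(-6) + 9/(4*1 - 1*1/2)) + 168)/9 = -(-3*(-11*(-1/6) + 9/(4 - 1/2)) + 168)/9 = -(-3*(11/6 + 9/(7/2)) + 168)/9 = -(-3*(11/6 + 9*(2/7)) + 168)/9 = -(-3*(11/6 + 18/7) + 168)/9 = -(-3*185/42 + 168)/9 = -(-185/14 + 168)/9 = -1/9*2167/14 = -2167/126 ≈ -17.198)
1/(429 + U) = 1/(429 - 2167/126) = 1/(51887/126) = 126/51887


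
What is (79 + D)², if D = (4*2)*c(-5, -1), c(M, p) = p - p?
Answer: 6241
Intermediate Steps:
c(M, p) = 0
D = 0 (D = (4*2)*0 = 8*0 = 0)
(79 + D)² = (79 + 0)² = 79² = 6241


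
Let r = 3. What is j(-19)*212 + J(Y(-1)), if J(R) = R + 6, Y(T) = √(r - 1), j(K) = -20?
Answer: -4234 + √2 ≈ -4232.6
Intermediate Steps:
Y(T) = √2 (Y(T) = √(3 - 1) = √2)
J(R) = 6 + R
j(-19)*212 + J(Y(-1)) = -20*212 + (6 + √2) = -4240 + (6 + √2) = -4234 + √2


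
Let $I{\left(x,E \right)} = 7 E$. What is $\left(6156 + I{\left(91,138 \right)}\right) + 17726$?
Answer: $24848$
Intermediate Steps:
$\left(6156 + I{\left(91,138 \right)}\right) + 17726 = \left(6156 + 7 \cdot 138\right) + 17726 = \left(6156 + 966\right) + 17726 = 7122 + 17726 = 24848$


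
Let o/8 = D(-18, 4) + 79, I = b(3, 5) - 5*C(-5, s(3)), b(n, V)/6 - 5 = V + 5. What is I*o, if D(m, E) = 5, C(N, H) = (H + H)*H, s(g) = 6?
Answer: -181440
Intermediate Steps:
C(N, H) = 2*H**2 (C(N, H) = (2*H)*H = 2*H**2)
b(n, V) = 60 + 6*V (b(n, V) = 30 + 6*(V + 5) = 30 + 6*(5 + V) = 30 + (30 + 6*V) = 60 + 6*V)
I = -270 (I = (60 + 6*5) - 10*6**2 = (60 + 30) - 10*36 = 90 - 5*72 = 90 - 360 = -270)
o = 672 (o = 8*(5 + 79) = 8*84 = 672)
I*o = -270*672 = -181440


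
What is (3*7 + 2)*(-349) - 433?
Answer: -8460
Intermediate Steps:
(3*7 + 2)*(-349) - 433 = (21 + 2)*(-349) - 433 = 23*(-349) - 433 = -8027 - 433 = -8460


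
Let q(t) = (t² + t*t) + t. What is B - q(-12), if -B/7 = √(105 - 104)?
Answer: -283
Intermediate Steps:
B = -7 (B = -7*√(105 - 104) = -7*√1 = -7*1 = -7)
q(t) = t + 2*t² (q(t) = (t² + t²) + t = 2*t² + t = t + 2*t²)
B - q(-12) = -7 - (-12)*(1 + 2*(-12)) = -7 - (-12)*(1 - 24) = -7 - (-12)*(-23) = -7 - 1*276 = -7 - 276 = -283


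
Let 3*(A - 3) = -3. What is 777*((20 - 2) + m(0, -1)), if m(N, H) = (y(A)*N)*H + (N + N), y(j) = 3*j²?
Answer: 13986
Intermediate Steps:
A = 2 (A = 3 + (⅓)*(-3) = 3 - 1 = 2)
m(N, H) = 2*N + 12*H*N (m(N, H) = ((3*2²)*N)*H + (N + N) = ((3*4)*N)*H + 2*N = (12*N)*H + 2*N = 12*H*N + 2*N = 2*N + 12*H*N)
777*((20 - 2) + m(0, -1)) = 777*((20 - 2) + 2*0*(1 + 6*(-1))) = 777*(18 + 2*0*(1 - 6)) = 777*(18 + 2*0*(-5)) = 777*(18 + 0) = 777*18 = 13986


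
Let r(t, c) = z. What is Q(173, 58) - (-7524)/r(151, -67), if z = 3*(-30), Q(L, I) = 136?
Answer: 262/5 ≈ 52.400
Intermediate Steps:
z = -90
r(t, c) = -90
Q(173, 58) - (-7524)/r(151, -67) = 136 - (-7524)/(-90) = 136 - (-7524)*(-1)/90 = 136 - 1*418/5 = 136 - 418/5 = 262/5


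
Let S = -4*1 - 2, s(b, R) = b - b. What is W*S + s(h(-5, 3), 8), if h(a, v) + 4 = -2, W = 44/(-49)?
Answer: 264/49 ≈ 5.3878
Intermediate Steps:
W = -44/49 (W = 44*(-1/49) = -44/49 ≈ -0.89796)
h(a, v) = -6 (h(a, v) = -4 - 2 = -6)
s(b, R) = 0
S = -6 (S = -4 - 2 = -6)
W*S + s(h(-5, 3), 8) = -44/49*(-6) + 0 = 264/49 + 0 = 264/49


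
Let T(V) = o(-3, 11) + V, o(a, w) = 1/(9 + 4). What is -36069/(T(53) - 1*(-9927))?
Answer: -156299/43247 ≈ -3.6141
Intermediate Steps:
o(a, w) = 1/13
T(V) = 1/13 + V
-36069/(T(53) - 1*(-9927)) = -36069/((1/13 + 53) - 1*(-9927)) = -36069/(690/13 + 9927) = -36069/129741/13 = -36069*13/129741 = -156299/43247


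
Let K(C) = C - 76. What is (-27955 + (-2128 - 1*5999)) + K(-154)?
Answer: -36312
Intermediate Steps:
K(C) = -76 + C
(-27955 + (-2128 - 1*5999)) + K(-154) = (-27955 + (-2128 - 1*5999)) + (-76 - 154) = (-27955 + (-2128 - 5999)) - 230 = (-27955 - 8127) - 230 = -36082 - 230 = -36312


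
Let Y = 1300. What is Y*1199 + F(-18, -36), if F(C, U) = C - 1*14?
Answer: 1558668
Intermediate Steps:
F(C, U) = -14 + C (F(C, U) = C - 14 = -14 + C)
Y*1199 + F(-18, -36) = 1300*1199 + (-14 - 18) = 1558700 - 32 = 1558668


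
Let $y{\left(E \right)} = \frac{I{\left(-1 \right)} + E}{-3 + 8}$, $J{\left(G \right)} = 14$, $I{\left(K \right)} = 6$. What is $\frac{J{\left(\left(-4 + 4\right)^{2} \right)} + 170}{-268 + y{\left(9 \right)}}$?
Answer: $- \frac{184}{265} \approx -0.69434$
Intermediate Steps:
$y{\left(E \right)} = \frac{6}{5} + \frac{E}{5}$ ($y{\left(E \right)} = \frac{6 + E}{-3 + 8} = \frac{6 + E}{5} = \left(6 + E\right) \frac{1}{5} = \frac{6}{5} + \frac{E}{5}$)
$\frac{J{\left(\left(-4 + 4\right)^{2} \right)} + 170}{-268 + y{\left(9 \right)}} = \frac{14 + 170}{-268 + \left(\frac{6}{5} + \frac{1}{5} \cdot 9\right)} = \frac{184}{-268 + \left(\frac{6}{5} + \frac{9}{5}\right)} = \frac{184}{-268 + 3} = \frac{184}{-265} = 184 \left(- \frac{1}{265}\right) = - \frac{184}{265}$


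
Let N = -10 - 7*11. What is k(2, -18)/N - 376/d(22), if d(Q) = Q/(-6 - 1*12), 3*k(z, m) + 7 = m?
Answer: 883499/2871 ≈ 307.73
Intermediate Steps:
k(z, m) = -7/3 + m/3
d(Q) = -Q/18 (d(Q) = Q/(-6 - 12) = Q/(-18) = Q*(-1/18) = -Q/18)
N = -87 (N = -10 - 77 = -87)
k(2, -18)/N - 376/d(22) = (-7/3 + (⅓)*(-18))/(-87) - 376/((-1/18*22)) = (-7/3 - 6)*(-1/87) - 376/(-11/9) = -25/3*(-1/87) - 376*(-9/11) = 25/261 + 3384/11 = 883499/2871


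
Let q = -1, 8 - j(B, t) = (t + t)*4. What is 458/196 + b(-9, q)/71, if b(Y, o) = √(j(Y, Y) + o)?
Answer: 229/98 + √79/71 ≈ 2.4619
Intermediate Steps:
j(B, t) = 8 - 8*t (j(B, t) = 8 - (t + t)*4 = 8 - 2*t*4 = 8 - 8*t)
b(Y, o) = √(8 + o - 8*Y) (b(Y, o) = √((8 - 8*Y) + o) = √(8 + o - 8*Y))
458/196 + b(-9, q)/71 = 458/196 + √(8 - 1 - 8*(-9))/71 = 458*(1/196) + √(8 - 1 + 72)*(1/71) = 229/98 + √79*(1/71) = 229/98 + √79/71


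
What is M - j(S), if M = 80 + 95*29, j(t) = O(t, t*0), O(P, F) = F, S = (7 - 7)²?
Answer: 2835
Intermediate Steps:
S = 0 (S = 0² = 0)
j(t) = 0 (j(t) = t*0 = 0)
M = 2835 (M = 80 + 2755 = 2835)
M - j(S) = 2835 - 1*0 = 2835 + 0 = 2835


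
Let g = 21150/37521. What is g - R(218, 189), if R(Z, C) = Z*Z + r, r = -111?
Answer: -197662447/4169 ≈ -47412.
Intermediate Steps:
R(Z, C) = -111 + Z² (R(Z, C) = Z*Z - 111 = Z² - 111 = -111 + Z²)
g = 2350/4169 (g = 21150*(1/37521) = 2350/4169 ≈ 0.56368)
g - R(218, 189) = 2350/4169 - (-111 + 218²) = 2350/4169 - (-111 + 47524) = 2350/4169 - 1*47413 = 2350/4169 - 47413 = -197662447/4169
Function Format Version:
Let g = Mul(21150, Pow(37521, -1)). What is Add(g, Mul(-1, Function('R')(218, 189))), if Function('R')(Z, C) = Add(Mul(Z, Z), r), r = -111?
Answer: Rational(-197662447, 4169) ≈ -47412.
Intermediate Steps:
Function('R')(Z, C) = Add(-111, Pow(Z, 2)) (Function('R')(Z, C) = Add(Mul(Z, Z), -111) = Add(Pow(Z, 2), -111) = Add(-111, Pow(Z, 2)))
g = Rational(2350, 4169) (g = Mul(21150, Rational(1, 37521)) = Rational(2350, 4169) ≈ 0.56368)
Add(g, Mul(-1, Function('R')(218, 189))) = Add(Rational(2350, 4169), Mul(-1, Add(-111, Pow(218, 2)))) = Add(Rational(2350, 4169), Mul(-1, Add(-111, 47524))) = Add(Rational(2350, 4169), Mul(-1, 47413)) = Add(Rational(2350, 4169), -47413) = Rational(-197662447, 4169)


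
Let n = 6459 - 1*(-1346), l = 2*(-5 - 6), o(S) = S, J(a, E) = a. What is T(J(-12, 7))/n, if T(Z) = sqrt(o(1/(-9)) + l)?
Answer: I*sqrt(199)/23415 ≈ 0.00060247*I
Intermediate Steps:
l = -22 (l = 2*(-11) = -22)
T(Z) = I*sqrt(199)/3 (T(Z) = sqrt(1/(-9) - 22) = sqrt(-1/9 - 22) = sqrt(-199/9) = I*sqrt(199)/3)
n = 7805 (n = 6459 + 1346 = 7805)
T(J(-12, 7))/n = (I*sqrt(199)/3)/7805 = (I*sqrt(199)/3)*(1/7805) = I*sqrt(199)/23415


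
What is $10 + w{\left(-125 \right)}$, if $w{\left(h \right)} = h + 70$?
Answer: $-45$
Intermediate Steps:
$w{\left(h \right)} = 70 + h$
$10 + w{\left(-125 \right)} = 10 + \left(70 - 125\right) = 10 - 55 = -45$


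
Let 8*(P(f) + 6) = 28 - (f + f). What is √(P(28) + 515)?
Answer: √2022/2 ≈ 22.483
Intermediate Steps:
P(f) = -5/2 - f/4 (P(f) = -6 + (28 - (f + f))/8 = -6 + (28 - 2*f)/8 = -6 + (7/2 - f/4) = -5/2 - f/4)
√(P(28) + 515) = √((-5/2 - ¼*28) + 515) = √((-5/2 - 7) + 515) = √(-19/2 + 515) = √(1011/2) = √2022/2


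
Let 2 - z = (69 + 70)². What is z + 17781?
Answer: -1538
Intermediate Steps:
z = -19319 (z = 2 - (69 + 70)² = 2 - 1*139² = 2 - 1*19321 = 2 - 19321 = -19319)
z + 17781 = -19319 + 17781 = -1538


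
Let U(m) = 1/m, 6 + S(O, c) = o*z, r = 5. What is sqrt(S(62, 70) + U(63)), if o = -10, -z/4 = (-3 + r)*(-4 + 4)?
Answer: I*sqrt(2639)/21 ≈ 2.4462*I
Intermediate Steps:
z = 0 (z = -4*(-3 + 5)*(-4 + 4) = -8*0 = -4*0 = 0)
S(O, c) = -6 (S(O, c) = -6 - 10*0 = -6 + 0 = -6)
sqrt(S(62, 70) + U(63)) = sqrt(-6 + 1/63) = sqrt(-377/63) = I*sqrt(2639)/21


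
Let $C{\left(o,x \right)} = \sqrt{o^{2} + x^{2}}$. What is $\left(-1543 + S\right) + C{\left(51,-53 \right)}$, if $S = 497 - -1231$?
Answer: $185 + \sqrt{5410} \approx 258.55$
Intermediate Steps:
$S = 1728$ ($S = 497 + 1231 = 1728$)
$\left(-1543 + S\right) + C{\left(51,-53 \right)} = \left(-1543 + 1728\right) + \sqrt{51^{2} + \left(-53\right)^{2}} = 185 + \sqrt{2601 + 2809} = 185 + \sqrt{5410}$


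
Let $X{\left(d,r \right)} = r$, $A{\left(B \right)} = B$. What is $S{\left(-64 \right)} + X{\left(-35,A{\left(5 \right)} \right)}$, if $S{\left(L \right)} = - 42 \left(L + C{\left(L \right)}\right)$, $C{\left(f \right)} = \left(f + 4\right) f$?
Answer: $-158587$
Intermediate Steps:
$C{\left(f \right)} = f \left(4 + f\right)$ ($C{\left(f \right)} = \left(4 + f\right) f = f \left(4 + f\right)$)
$S{\left(L \right)} = - 42 L - 42 L \left(4 + L\right)$ ($S{\left(L \right)} = - 42 \left(L + L \left(4 + L\right)\right) = - 42 L - 42 L \left(4 + L\right)$)
$S{\left(-64 \right)} + X{\left(-35,A{\left(5 \right)} \right)} = 42 \left(-64\right) \left(-5 - -64\right) + 5 = 42 \left(-64\right) \left(-5 + 64\right) + 5 = 42 \left(-64\right) 59 + 5 = -158592 + 5 = -158587$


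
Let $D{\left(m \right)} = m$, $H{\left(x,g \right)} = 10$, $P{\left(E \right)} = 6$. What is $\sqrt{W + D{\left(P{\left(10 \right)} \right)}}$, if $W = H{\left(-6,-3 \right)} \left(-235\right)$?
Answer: $2 i \sqrt{586} \approx 48.415 i$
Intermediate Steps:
$W = -2350$ ($W = 10 \left(-235\right) = -2350$)
$\sqrt{W + D{\left(P{\left(10 \right)} \right)}} = \sqrt{-2350 + 6} = \sqrt{-2344} = 2 i \sqrt{586}$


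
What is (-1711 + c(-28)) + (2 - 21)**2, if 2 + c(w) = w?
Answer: -1380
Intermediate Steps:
c(w) = -2 + w
(-1711 + c(-28)) + (2 - 21)**2 = (-1711 + (-2 - 28)) + (2 - 21)**2 = (-1711 - 30) + (-19)**2 = -1741 + 361 = -1380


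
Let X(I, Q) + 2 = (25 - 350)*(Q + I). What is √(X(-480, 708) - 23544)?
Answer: I*√97646 ≈ 312.48*I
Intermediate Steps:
X(I, Q) = -2 - 325*I - 325*Q (X(I, Q) = -2 + (25 - 350)*(Q + I) = -2 - 325*(I + Q) = -2 + (-325*I - 325*Q) = -2 - 325*I - 325*Q)
√(X(-480, 708) - 23544) = √((-2 - 325*(-480) - 325*708) - 23544) = √((-2 + 156000 - 230100) - 23544) = √(-74102 - 23544) = √(-97646) = I*√97646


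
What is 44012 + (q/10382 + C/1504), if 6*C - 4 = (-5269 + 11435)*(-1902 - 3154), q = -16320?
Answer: 158314603533/3903632 ≈ 40556.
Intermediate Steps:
C = -5195882 (C = ⅔ + ((-5269 + 11435)*(-1902 - 3154))/6 = ⅔ + (6166*(-5056))/6 = ⅔ + (⅙)*(-31175296) = ⅔ - 15587648/3 = -5195882)
44012 + (q/10382 + C/1504) = 44012 + (-16320/10382 - 5195882/1504) = 44012 + (-16320*1/10382 - 5195882*1/1504) = 44012 + (-8160/5191 - 2597941/752) = 44012 - 13492048051/3903632 = 158314603533/3903632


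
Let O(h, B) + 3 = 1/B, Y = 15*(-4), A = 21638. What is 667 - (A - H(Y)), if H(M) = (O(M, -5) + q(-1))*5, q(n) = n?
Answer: -20992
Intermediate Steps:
Y = -60
O(h, B) = -3 + 1/B
H(M) = -21 (H(M) = ((-3 + 1/(-5)) - 1)*5 = ((-3 - ⅕) - 1)*5 = (-16/5 - 1)*5 = -21/5*5 = -21)
667 - (A - H(Y)) = 667 - (21638 - 1*(-21)) = 667 - (21638 + 21) = 667 - 1*21659 = 667 - 21659 = -20992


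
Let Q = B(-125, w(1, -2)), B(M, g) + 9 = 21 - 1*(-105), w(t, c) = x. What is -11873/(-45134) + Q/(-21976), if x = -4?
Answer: 127820185/495932392 ≈ 0.25774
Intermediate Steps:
w(t, c) = -4
B(M, g) = 117 (B(M, g) = -9 + (21 - 1*(-105)) = -9 + (21 + 105) = -9 + 126 = 117)
Q = 117
-11873/(-45134) + Q/(-21976) = -11873/(-45134) + 117/(-21976) = -11873*(-1/45134) + 117*(-1/21976) = 11873/45134 - 117/21976 = 127820185/495932392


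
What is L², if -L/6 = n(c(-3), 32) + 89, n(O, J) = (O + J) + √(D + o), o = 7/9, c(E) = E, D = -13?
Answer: 500824 + 2832*I*√110 ≈ 5.0082e+5 + 29702.0*I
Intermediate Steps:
o = 7/9 (o = 7*(⅑) = 7/9 ≈ 0.77778)
n(O, J) = J + O + I*√110/3 (n(O, J) = (O + J) + √(-13 + 7/9) = (J + O) + √(-110/9) = (J + O) + I*√110/3 = J + O + I*√110/3)
L = -708 - 2*I*√110 (L = -6*((32 - 3 + I*√110/3) + 89) = -6*((29 + I*√110/3) + 89) = -6*(118 + I*√110/3) = -708 - 2*I*√110 ≈ -708.0 - 20.976*I)
L² = (-708 - 2*I*√110)²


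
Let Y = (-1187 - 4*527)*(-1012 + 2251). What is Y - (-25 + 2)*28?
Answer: -4081861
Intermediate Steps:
Y = -4082505 (Y = (-1187 - 2108)*1239 = -3295*1239 = -4082505)
Y - (-25 + 2)*28 = -4082505 - (-25 + 2)*28 = -4082505 - (-23)*28 = -4082505 - 1*(-644) = -4082505 + 644 = -4081861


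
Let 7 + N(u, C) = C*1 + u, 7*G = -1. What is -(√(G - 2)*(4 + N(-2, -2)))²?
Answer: 105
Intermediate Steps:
G = -⅐ (G = (⅐)*(-1) = -⅐ ≈ -0.14286)
N(u, C) = -7 + C + u (N(u, C) = -7 + (C*1 + u) = -7 + (C + u) = -7 + C + u)
-(√(G - 2)*(4 + N(-2, -2)))² = -(√(-⅐ - 2)*(4 + (-7 - 2 - 2)))² = -(√(-15/7)*(4 - 11))² = -((I*√105/7)*(-7))² = -(-I*√105)² = -1*(-105) = 105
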